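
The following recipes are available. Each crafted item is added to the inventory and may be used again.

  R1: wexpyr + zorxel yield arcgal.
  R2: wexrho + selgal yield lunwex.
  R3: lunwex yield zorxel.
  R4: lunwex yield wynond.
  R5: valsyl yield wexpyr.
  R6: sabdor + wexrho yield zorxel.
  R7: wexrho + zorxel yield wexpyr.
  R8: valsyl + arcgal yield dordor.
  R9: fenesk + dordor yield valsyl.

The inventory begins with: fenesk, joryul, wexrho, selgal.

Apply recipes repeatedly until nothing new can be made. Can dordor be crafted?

No

dordor would need valsyl and arcgal (R8), but valsyl is never obtained.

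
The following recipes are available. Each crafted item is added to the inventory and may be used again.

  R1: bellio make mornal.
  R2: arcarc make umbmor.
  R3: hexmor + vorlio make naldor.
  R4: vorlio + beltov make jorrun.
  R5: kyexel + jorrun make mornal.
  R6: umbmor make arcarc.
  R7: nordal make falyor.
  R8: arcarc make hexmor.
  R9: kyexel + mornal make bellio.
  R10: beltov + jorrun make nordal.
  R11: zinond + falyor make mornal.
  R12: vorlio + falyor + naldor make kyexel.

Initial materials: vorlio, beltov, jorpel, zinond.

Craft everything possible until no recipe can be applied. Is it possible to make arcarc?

No

arcarc would need umbmor (R6), but umbmor is never obtained.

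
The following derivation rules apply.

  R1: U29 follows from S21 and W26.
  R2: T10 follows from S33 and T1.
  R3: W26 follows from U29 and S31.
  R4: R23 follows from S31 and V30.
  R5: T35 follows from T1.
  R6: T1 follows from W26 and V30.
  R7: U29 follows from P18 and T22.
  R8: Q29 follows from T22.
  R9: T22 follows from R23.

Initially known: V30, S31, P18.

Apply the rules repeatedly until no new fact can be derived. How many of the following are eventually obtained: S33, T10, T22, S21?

S31 and V30 hold, so R23 follows (R4).
R23 holds, so T22 follows (R9).
No rule produces S33, and it is not given.
T10 would need S33 and T1 (R2), but S33 is never established.
T22: reached.
No rule produces S21, and it is not given.
Reached: T22 — 1 of the 4.

1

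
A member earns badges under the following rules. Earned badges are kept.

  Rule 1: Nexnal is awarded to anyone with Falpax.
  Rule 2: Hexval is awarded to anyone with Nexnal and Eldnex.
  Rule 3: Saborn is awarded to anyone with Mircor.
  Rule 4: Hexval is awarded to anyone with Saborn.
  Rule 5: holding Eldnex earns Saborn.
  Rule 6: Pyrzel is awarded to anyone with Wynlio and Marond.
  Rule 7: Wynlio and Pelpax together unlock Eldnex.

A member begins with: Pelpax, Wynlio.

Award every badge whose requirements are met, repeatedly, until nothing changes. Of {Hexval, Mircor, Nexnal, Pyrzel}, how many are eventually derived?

With Wynlio and Pelpax, Eldnex is earned (Rule 7).
With Eldnex, Saborn is earned (Rule 5).
With Saborn, Hexval is earned (Rule 4).
Hexval: reached.
No rule produces Mircor, and it is not given.
Nexnal would need Falpax (Rule 1), but Falpax is never earned.
Pyrzel would need Wynlio and Marond (Rule 6), but Marond is never earned.
Reached: Hexval — 1 of the 4.

1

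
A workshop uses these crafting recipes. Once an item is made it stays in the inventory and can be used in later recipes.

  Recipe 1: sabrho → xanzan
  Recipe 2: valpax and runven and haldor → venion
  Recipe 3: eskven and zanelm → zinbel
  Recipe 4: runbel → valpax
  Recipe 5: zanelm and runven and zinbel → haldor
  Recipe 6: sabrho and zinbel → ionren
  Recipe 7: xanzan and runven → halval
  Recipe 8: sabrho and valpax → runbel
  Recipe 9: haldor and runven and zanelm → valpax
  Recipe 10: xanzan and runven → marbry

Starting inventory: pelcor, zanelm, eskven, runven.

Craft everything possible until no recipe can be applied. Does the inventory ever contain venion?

Yes

eskven and zanelm → zinbel (Recipe 3).
Using Recipe 5, zanelm, runven, and zinbel make haldor.
Using Recipe 9, haldor, runven, and zanelm make valpax.
Using Recipe 2, valpax, runven, and haldor make venion.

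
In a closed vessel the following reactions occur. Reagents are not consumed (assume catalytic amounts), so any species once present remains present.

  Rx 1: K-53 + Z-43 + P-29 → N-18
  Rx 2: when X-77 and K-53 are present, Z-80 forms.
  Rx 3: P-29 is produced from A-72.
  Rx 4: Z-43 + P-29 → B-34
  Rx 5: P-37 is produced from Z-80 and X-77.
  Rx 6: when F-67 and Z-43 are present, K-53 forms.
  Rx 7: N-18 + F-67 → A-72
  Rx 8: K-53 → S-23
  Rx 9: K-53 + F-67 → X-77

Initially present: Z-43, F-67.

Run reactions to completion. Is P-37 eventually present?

Yes

F-67 and Z-43 present → K-53 forms (Rx 6).
K-53 and F-67 present → X-77 forms (Rx 9).
X-77 and K-53 present → Z-80 forms (Rx 2).
Z-80 and X-77 present → P-37 forms (Rx 5).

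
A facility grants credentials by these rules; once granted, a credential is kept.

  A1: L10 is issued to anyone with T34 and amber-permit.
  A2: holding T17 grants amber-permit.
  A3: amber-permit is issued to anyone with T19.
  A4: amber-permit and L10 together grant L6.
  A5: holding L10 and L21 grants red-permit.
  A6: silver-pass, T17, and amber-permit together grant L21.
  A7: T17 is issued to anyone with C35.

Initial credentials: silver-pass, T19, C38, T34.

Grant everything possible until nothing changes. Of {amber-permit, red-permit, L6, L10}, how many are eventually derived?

3

Holding T19 grants amber-permit (A3).
Holding T34 and amber-permit grants L10 (A1).
Holding amber-permit and L10 grants L6 (A4).
amber-permit: reached.
red-permit would need L10 and L21 (A5), but L21 is never granted.
L6: reached.
L10: reached.
Reached: amber-permit, L6, and L10 — 3 of the 4.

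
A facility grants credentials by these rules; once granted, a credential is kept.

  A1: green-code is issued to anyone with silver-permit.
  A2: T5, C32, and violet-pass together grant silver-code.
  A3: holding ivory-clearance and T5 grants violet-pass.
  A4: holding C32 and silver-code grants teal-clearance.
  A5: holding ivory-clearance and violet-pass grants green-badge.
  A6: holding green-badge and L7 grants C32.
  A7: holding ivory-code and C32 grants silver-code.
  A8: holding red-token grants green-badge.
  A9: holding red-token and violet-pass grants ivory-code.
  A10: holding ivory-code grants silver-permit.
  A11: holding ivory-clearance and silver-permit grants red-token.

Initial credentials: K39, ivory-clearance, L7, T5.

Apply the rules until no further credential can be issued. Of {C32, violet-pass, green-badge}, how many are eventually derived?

Holding ivory-clearance and T5 grants violet-pass (A3).
Holding ivory-clearance and violet-pass grants green-badge (A5).
Holding green-badge and L7 grants C32 (A6).
C32: reached.
violet-pass: reached.
green-badge: reached.
All 3 are reached.

3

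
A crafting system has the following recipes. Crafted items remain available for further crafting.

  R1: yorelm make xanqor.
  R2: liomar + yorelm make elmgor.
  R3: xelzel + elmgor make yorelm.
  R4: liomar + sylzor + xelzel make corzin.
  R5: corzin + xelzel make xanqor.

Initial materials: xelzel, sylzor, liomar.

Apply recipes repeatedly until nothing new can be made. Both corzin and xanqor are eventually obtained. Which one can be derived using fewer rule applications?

corzin

corzin: Using R4, liomar, sylzor, and xelzel make corzin. [1 rule application]
xanqor: Using R4, liomar, sylzor, and xelzel make corzin. corzin + xelzel → xanqor (R5). [2 rule applications]
corzin needs fewer.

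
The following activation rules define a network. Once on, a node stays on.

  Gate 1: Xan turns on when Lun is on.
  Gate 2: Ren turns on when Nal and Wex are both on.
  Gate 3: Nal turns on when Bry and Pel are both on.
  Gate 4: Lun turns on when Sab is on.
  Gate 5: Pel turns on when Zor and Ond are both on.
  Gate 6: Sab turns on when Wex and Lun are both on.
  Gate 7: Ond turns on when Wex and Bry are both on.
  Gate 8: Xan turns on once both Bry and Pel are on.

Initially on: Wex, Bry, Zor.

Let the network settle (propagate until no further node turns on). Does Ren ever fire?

Gate 7: Wex and Bry on → Ond on.
Gate 5: Zor and Ond on → Pel on.
Bry and Pel are on, so Nal turns on (Gate 3).
Nal and Wex are on, so Ren turns on (Gate 2).

Yes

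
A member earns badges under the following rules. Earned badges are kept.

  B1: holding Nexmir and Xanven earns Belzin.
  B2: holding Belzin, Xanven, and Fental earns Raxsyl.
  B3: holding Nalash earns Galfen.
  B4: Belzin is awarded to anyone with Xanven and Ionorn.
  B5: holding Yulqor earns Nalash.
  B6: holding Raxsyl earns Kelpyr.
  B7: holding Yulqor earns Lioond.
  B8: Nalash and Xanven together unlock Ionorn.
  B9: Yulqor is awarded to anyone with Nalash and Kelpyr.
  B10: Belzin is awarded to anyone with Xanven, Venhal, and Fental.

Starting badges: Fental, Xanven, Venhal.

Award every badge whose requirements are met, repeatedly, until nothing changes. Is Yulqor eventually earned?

No

Yulqor would need Nalash and Kelpyr (B9), but Nalash is never earned.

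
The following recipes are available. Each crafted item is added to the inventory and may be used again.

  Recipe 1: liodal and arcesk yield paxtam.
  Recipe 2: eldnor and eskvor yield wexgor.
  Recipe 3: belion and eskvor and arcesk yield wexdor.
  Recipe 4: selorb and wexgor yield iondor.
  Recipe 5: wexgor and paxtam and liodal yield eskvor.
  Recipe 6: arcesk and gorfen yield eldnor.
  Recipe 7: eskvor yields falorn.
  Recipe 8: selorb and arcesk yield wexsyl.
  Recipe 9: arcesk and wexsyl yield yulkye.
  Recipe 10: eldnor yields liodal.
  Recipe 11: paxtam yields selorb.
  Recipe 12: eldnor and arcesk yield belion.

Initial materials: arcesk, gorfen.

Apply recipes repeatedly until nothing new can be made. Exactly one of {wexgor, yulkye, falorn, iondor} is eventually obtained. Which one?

Using Recipe 6, arcesk and gorfen make eldnor.
Using Recipe 10, eldnor makes liodal.
liodal and arcesk → paxtam (Recipe 1).
paxtam → selorb (Recipe 11).
selorb and arcesk → wexsyl (Recipe 8).
arcesk and wexsyl → yulkye (Recipe 9).
wexgor would need eldnor and eskvor (Recipe 2), but eskvor is never obtained. falorn would need eskvor (Recipe 7), but eskvor is never obtained. iondor would need selorb and wexgor (Recipe 4), but wexgor is never obtained.

yulkye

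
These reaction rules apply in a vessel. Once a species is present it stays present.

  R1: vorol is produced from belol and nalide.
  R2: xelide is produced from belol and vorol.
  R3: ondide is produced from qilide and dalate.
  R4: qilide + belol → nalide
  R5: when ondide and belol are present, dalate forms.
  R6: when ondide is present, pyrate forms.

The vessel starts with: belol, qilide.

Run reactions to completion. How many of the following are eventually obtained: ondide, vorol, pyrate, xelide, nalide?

3

qilide and belol present → nalide forms (R4).
belol and nalide present → vorol forms (R1).
belol and vorol present → xelide forms (R2).
ondide would need qilide and dalate (R3), but dalate never forms.
vorol: reached.
pyrate would need ondide (R6), but ondide never forms.
xelide: reached.
nalide: reached.
Reached: vorol, xelide, and nalide — 3 of the 5.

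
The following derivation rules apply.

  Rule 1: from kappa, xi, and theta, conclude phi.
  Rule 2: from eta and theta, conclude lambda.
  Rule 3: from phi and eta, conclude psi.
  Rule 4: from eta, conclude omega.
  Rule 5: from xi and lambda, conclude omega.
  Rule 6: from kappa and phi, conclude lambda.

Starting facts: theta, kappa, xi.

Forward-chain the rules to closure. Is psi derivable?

No

psi would need phi and eta (Rule 3), but eta is never established.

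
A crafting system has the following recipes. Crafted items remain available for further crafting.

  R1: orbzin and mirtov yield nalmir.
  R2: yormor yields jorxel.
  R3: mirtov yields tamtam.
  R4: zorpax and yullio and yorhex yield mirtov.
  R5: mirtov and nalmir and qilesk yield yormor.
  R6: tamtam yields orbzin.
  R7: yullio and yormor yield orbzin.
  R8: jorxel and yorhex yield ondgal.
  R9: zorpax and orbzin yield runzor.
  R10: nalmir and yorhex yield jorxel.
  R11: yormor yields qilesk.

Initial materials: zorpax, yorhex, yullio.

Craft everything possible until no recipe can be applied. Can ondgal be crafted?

Using R4, zorpax, yullio, and yorhex make mirtov.
Using R3, mirtov makes tamtam.
tamtam → orbzin (R6).
orbzin and mirtov → nalmir (R1).
nalmir and yorhex → jorxel (R10).
Using R8, jorxel and yorhex make ondgal.

Yes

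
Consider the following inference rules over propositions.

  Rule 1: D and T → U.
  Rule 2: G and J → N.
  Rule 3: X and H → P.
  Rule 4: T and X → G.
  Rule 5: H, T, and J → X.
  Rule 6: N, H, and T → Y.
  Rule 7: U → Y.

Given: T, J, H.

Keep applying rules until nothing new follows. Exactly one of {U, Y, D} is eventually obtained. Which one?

Y

From H, T, and J, Rule 5 gives X.
From T and X, Rule 4 gives G.
From G and J, Rule 2 gives N.
N, H, and T hold, so Y follows (Rule 6).
U would need D and T (Rule 1), but D is never established. No rule produces D, and it is not given.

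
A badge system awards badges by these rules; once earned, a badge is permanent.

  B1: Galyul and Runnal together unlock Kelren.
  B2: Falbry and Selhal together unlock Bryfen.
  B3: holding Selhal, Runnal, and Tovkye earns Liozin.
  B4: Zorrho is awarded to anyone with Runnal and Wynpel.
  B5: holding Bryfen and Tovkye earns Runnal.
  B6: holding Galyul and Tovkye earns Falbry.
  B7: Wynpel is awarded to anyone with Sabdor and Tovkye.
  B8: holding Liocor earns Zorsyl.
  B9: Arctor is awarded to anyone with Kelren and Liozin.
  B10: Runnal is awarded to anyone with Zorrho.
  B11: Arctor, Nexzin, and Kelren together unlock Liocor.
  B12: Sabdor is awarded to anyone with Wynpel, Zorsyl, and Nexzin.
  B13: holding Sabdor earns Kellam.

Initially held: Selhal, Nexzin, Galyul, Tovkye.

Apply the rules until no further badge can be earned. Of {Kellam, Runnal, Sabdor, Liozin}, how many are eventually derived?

With Galyul and Tovkye, Falbry is earned (B6).
With Falbry and Selhal, Bryfen is earned (B2).
With Bryfen and Tovkye, Runnal is earned (B5).
With Selhal, Runnal, and Tovkye, Liozin is earned (B3).
Kellam would need Sabdor (B13), but Sabdor is never earned.
Runnal: reached.
Sabdor would need Wynpel, Zorsyl, and Nexzin (B12), but Wynpel is never earned.
Liozin: reached.
Reached: Runnal and Liozin — 2 of the 4.

2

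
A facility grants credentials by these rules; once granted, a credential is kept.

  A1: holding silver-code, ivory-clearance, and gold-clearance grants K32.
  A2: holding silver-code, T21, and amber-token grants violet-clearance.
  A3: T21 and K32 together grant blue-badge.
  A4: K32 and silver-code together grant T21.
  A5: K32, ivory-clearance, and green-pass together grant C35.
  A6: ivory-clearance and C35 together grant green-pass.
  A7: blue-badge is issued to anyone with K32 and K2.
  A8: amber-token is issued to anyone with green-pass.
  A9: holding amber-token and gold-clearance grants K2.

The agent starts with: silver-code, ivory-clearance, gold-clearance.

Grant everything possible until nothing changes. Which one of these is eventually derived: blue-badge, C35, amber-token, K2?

blue-badge

Holding silver-code, ivory-clearance, and gold-clearance grants K32 (A1).
Holding K32 and silver-code grants T21 (A4).
Holding T21 and K32 grants blue-badge (A3).
amber-token would need green-pass (A8), but green-pass is never granted. C35 would need K32, ivory-clearance, and green-pass (A5), but green-pass is never granted. K2 would need amber-token and gold-clearance (A9), but amber-token is never granted.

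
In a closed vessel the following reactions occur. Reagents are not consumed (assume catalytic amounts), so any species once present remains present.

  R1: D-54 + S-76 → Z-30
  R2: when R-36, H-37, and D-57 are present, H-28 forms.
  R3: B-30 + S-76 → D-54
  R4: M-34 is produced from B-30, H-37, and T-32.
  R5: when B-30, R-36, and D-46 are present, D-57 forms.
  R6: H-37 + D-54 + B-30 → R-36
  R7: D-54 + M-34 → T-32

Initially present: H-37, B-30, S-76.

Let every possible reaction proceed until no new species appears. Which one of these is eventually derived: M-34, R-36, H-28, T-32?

R-36

B-30 and S-76 present → D-54 forms (R3).
H-37, D-54, and B-30 present → R-36 forms (R6).
H-28 would need R-36, H-37, and D-57 (R2), but D-57 never forms. T-32 would need D-54 and M-34 (R7), but M-34 never forms. M-34 would need B-30, H-37, and T-32 (R4), but T-32 never forms.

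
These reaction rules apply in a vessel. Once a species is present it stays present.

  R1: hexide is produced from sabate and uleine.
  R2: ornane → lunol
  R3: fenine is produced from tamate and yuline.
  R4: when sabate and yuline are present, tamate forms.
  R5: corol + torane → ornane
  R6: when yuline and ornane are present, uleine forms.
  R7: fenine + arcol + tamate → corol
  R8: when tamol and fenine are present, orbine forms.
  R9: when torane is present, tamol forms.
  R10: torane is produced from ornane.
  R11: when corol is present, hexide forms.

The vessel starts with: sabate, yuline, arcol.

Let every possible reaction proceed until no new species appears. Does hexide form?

Yes

sabate and yuline present → tamate forms (R4).
tamate and yuline present → fenine forms (R3).
fenine, arcol, and tamate present → corol forms (R7).
corol present → hexide forms (R11).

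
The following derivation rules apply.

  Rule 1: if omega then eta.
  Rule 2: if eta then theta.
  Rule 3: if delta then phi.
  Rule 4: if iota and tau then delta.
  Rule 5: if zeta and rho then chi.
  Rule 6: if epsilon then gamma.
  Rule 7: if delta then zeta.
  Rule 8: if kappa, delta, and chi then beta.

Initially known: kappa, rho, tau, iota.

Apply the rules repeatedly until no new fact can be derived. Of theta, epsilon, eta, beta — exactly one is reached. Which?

beta

iota and tau hold, so delta follows (Rule 4).
delta holds, so zeta follows (Rule 7).
From zeta and rho, Rule 5 gives chi.
kappa, delta, and chi hold, so beta follows (Rule 8).
No rule produces epsilon, and it is not given. eta would need omega (Rule 1), but omega is never established. theta would need eta (Rule 2), but eta is never established.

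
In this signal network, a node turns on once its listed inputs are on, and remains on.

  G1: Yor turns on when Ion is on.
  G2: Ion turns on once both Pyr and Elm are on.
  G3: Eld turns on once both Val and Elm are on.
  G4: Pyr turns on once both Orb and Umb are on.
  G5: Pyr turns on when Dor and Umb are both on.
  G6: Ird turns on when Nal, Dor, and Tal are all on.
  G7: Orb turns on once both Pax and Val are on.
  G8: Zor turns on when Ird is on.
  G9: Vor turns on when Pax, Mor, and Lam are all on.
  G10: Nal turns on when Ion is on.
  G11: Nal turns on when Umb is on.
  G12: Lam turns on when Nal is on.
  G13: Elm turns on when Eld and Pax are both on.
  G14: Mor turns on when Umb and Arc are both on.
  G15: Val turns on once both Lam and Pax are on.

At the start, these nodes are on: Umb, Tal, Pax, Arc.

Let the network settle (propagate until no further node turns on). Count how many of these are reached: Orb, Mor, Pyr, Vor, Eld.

Umb is on, so Nal turns on (G11).
Umb and Arc are on, so Mor turns on (G14).
Nal is on, so Lam turns on (G12).
G15: Lam and Pax on → Val on.
Pax, Mor, and Lam are on, so Vor turns on (G9).
G7: Pax and Val on → Orb on.
Orb and Umb are on, so Pyr turns on (G4).
Orb: reached.
Mor: reached.
Pyr: reached.
Vor: reached.
Eld would need Val and Elm (G3), but Elm never turns on.
Reached: Orb, Mor, Pyr, and Vor — 4 of the 5.

4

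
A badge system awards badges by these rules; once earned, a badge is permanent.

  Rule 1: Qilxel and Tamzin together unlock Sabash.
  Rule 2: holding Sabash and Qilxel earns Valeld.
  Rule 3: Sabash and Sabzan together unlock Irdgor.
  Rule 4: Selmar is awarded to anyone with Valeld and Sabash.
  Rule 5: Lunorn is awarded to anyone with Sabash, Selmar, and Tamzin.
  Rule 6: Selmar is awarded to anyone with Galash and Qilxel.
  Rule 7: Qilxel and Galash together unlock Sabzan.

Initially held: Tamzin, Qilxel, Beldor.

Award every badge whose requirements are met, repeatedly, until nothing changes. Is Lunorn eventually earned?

Yes

With Qilxel and Tamzin, Sabash is earned (Rule 1).
With Sabash and Qilxel, Valeld is earned (Rule 2).
With Valeld and Sabash, Selmar is earned (Rule 4).
With Sabash, Selmar, and Tamzin, Lunorn is earned (Rule 5).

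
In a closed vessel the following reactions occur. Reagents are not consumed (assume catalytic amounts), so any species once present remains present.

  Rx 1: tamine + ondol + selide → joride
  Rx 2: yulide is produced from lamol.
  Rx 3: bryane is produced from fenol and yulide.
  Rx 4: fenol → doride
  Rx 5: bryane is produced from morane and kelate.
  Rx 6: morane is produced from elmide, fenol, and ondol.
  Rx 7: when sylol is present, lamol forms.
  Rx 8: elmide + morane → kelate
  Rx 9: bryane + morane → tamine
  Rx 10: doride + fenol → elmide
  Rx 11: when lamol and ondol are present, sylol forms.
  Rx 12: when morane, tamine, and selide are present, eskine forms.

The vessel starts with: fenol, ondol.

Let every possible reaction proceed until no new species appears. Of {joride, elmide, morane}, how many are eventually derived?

fenol present → doride forms (Rx 4).
doride and fenol present → elmide forms (Rx 10).
elmide, fenol, and ondol present → morane forms (Rx 6).
joride would need tamine, ondol, and selide (Rx 1), but selide never forms.
elmide: reached.
morane: reached.
Reached: elmide and morane — 2 of the 3.

2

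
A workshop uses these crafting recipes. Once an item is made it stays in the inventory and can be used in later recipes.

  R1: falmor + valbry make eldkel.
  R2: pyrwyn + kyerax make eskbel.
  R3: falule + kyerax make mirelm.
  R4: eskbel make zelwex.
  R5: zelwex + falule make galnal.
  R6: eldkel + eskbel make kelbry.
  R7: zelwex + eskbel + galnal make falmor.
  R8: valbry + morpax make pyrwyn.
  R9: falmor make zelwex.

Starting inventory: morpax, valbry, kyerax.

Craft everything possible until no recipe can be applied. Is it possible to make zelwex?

Yes

Using R8, valbry and morpax make pyrwyn.
Using R2, pyrwyn and kyerax make eskbel.
Using R4, eskbel makes zelwex.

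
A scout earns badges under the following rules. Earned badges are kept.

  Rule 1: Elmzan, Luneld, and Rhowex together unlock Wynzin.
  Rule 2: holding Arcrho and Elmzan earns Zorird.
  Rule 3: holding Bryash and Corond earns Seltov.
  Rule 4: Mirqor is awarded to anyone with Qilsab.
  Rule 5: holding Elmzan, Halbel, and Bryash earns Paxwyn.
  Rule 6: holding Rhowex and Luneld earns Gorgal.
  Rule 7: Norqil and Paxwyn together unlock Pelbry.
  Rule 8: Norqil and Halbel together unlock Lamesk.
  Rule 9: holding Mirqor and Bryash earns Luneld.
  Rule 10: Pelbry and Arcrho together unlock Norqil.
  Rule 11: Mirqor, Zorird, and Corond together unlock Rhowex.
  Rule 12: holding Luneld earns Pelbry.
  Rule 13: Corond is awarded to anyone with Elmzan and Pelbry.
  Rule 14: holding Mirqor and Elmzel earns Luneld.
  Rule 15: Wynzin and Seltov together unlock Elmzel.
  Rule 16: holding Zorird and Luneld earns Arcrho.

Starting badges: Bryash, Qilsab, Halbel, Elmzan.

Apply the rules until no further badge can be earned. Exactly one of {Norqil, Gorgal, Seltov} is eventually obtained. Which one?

Seltov

With Qilsab, Mirqor is earned (Rule 4).
With Mirqor and Bryash, Luneld is earned (Rule 9).
With Luneld, Pelbry is earned (Rule 12).
With Elmzan and Pelbry, Corond is earned (Rule 13).
With Bryash and Corond, Seltov is earned (Rule 3).
Gorgal would need Rhowex and Luneld (Rule 6), but Rhowex is never earned. Norqil would need Pelbry and Arcrho (Rule 10), but Arcrho is never earned.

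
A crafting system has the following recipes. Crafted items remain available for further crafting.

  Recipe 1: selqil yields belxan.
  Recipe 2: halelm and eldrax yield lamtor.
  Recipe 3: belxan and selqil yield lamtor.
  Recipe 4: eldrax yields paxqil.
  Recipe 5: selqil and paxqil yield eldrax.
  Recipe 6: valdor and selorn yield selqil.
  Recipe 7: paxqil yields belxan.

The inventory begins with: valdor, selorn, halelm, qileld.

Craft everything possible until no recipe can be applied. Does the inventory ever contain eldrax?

eldrax would need selqil and paxqil (Recipe 5), but paxqil is never obtained.

No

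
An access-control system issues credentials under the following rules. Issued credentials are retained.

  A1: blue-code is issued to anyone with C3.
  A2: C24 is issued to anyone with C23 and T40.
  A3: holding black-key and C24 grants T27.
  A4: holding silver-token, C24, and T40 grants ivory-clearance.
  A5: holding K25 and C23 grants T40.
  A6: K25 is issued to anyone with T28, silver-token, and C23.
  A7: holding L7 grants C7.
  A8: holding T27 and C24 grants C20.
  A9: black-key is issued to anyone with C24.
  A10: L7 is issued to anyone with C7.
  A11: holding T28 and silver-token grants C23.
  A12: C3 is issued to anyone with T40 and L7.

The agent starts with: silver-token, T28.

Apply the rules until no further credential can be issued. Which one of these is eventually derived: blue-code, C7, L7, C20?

C20

Holding T28 and silver-token grants C23 (A11).
Holding T28, silver-token, and C23 grants K25 (A6).
Holding K25 and C23 grants T40 (A5).
Holding C23 and T40 grants C24 (A2).
Holding C24 grants black-key (A9).
Holding black-key and C24 grants T27 (A3).
Holding T27 and C24 grants C20 (A8).
C7 would need L7 (A7), but L7 is never granted. blue-code would need C3 (A1), but C3 is never granted. L7 would need C7 (A10), but C7 is never granted.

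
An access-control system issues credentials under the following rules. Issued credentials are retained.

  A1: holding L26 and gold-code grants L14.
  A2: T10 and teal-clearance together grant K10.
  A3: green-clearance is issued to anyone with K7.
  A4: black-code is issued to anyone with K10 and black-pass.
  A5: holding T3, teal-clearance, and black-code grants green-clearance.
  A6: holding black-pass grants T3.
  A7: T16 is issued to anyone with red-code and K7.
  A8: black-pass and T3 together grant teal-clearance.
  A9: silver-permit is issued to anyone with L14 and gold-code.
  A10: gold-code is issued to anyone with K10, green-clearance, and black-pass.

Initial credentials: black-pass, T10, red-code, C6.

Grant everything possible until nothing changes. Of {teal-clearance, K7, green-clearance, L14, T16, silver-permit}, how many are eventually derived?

Holding black-pass grants T3 (A6).
Holding black-pass and T3 grants teal-clearance (A8).
Holding T10 and teal-clearance grants K10 (A2).
Holding K10 and black-pass grants black-code (A4).
Holding T3, teal-clearance, and black-code grants green-clearance (A5).
teal-clearance: reached.
No rule produces K7, and it is not given.
green-clearance: reached.
L14 would need L26 and gold-code (A1), but L26 is never granted.
T16 would need red-code and K7 (A7), but K7 is never granted.
silver-permit would need L14 and gold-code (A9), but L14 is never granted.
Reached: teal-clearance and green-clearance — 2 of the 6.

2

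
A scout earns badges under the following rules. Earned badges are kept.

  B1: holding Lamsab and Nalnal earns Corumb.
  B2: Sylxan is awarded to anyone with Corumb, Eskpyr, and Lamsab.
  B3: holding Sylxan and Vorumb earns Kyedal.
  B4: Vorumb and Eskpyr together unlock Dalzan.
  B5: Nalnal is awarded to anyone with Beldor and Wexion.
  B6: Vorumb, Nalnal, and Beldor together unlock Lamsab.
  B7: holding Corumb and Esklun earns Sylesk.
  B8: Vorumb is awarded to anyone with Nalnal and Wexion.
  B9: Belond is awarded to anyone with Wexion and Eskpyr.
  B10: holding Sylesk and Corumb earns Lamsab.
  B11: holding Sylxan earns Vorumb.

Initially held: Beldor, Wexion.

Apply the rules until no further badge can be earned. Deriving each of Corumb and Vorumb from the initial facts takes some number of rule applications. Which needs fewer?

Vorumb: With Beldor and Wexion, Nalnal is earned (B5). With Nalnal and Wexion, Vorumb is earned (B8). [2 rule applications]
Corumb: With Beldor and Wexion, Nalnal is earned (B5). With Nalnal and Wexion, Vorumb is earned (B8). With Vorumb, Nalnal, and Beldor, Lamsab is earned (B6). With Lamsab and Nalnal, Corumb is earned (B1). [4 rule applications]
Vorumb needs fewer.

Vorumb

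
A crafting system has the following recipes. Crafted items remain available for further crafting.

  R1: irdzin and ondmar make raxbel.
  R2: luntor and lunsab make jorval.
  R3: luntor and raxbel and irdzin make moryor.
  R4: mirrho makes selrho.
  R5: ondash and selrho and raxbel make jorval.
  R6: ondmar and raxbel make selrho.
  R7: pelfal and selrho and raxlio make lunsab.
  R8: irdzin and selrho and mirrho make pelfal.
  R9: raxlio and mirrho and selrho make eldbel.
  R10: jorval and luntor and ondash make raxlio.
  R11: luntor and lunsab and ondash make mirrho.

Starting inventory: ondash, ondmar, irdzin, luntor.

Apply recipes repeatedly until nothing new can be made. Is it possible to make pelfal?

No

pelfal would need irdzin, selrho, and mirrho (R8), but mirrho is never obtained.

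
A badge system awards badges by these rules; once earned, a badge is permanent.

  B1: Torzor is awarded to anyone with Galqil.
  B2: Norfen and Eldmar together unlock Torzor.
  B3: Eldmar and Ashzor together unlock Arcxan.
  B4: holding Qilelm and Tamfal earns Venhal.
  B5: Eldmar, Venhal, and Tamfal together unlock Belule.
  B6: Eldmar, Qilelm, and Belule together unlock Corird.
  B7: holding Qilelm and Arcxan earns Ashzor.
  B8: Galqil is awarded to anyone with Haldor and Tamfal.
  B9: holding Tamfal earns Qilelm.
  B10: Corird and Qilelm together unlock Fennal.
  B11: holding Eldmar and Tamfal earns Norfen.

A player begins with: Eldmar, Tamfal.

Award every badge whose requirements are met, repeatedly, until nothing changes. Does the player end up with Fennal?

Yes

With Tamfal, Qilelm is earned (B9).
With Qilelm and Tamfal, Venhal is earned (B4).
With Eldmar, Venhal, and Tamfal, Belule is earned (B5).
With Eldmar, Qilelm, and Belule, Corird is earned (B6).
With Corird and Qilelm, Fennal is earned (B10).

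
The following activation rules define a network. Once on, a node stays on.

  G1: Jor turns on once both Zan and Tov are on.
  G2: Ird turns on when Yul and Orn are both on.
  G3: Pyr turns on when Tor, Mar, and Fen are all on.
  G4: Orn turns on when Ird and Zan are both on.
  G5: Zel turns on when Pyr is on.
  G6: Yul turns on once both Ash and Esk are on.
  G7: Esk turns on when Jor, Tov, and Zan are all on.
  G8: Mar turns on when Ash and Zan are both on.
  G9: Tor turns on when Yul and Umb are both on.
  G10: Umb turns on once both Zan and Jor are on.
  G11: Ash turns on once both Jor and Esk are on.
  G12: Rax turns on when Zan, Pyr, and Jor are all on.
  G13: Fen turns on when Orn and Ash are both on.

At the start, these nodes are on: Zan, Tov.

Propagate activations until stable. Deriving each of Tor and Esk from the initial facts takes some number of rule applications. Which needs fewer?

Esk: G1: Zan and Tov on → Jor on. Jor, Tov, and Zan are on, so Esk turns on (G7). [2 rule applications]
Tor: G1: Zan and Tov on → Jor on. Jor, Tov, and Zan are on, so Esk turns on (G7). G10: Zan and Jor on → Umb on. Jor and Esk are on, so Ash turns on (G11). G6: Ash and Esk on → Yul on. G9: Yul and Umb on → Tor on. [6 rule applications]
Esk needs fewer.

Esk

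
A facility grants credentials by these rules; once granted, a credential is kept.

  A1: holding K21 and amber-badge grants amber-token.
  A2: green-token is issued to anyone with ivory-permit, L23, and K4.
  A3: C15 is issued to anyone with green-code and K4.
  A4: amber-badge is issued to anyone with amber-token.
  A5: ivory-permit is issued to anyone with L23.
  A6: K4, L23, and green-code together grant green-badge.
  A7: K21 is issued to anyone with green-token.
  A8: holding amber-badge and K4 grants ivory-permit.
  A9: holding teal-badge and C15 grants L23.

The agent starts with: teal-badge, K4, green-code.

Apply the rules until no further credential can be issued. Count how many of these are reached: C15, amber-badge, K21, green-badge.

Holding green-code and K4 grants C15 (A3).
Holding teal-badge and C15 grants L23 (A9).
Holding K4, L23, and green-code grants green-badge (A6).
Holding L23 grants ivory-permit (A5).
Holding ivory-permit, L23, and K4 grants green-token (A2).
Holding green-token grants K21 (A7).
C15: reached.
amber-badge would need amber-token (A4), but amber-token is never granted.
K21: reached.
green-badge: reached.
Reached: C15, K21, and green-badge — 3 of the 4.

3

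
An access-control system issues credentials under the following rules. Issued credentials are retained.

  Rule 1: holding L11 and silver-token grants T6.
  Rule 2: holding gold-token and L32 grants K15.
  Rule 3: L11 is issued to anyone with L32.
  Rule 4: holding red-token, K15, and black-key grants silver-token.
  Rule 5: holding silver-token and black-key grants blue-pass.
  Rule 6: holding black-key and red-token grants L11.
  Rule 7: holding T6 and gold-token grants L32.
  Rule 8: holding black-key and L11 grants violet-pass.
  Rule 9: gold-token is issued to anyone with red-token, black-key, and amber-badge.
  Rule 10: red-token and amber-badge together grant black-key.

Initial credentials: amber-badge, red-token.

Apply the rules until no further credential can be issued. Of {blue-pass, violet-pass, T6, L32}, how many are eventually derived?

Holding red-token and amber-badge grants black-key (Rule 10).
Holding black-key and red-token grants L11 (Rule 6).
Holding black-key and L11 grants violet-pass (Rule 8).
blue-pass would need silver-token and black-key (Rule 5), but silver-token is never granted.
violet-pass: reached.
T6 would need L11 and silver-token (Rule 1), but silver-token is never granted.
L32 would need T6 and gold-token (Rule 7), but T6 is never granted.
Reached: violet-pass — 1 of the 4.

1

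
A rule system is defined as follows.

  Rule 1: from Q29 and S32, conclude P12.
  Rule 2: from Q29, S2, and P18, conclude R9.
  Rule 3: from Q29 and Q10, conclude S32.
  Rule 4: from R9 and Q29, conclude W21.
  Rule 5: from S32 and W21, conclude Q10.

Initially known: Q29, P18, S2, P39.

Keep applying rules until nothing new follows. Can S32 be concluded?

S32 would need Q29 and Q10 (Rule 3), but Q10 is never established.

No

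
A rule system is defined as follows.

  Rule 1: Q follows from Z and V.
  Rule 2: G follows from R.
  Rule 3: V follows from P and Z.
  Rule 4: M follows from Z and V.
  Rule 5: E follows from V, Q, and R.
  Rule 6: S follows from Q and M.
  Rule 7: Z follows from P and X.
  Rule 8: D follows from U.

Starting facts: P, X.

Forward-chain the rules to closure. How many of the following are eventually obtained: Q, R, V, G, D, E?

P and X hold, so Z follows (Rule 7).
From P and Z, Rule 3 gives V.
Z and V hold, so Q follows (Rule 1).
Q: reached.
No rule produces R, and it is not given.
V: reached.
G would need R (Rule 2), but R is never established.
D would need U (Rule 8), but U is never established.
E would need V, Q, and R (Rule 5), but R is never established.
Reached: Q and V — 2 of the 6.

2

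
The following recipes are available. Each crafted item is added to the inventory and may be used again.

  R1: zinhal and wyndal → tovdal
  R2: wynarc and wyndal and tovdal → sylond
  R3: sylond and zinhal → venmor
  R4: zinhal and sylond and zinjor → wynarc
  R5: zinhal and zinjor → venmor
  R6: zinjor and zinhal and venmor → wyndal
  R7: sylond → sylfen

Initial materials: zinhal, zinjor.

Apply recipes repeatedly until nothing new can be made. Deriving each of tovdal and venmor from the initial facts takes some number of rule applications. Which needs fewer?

venmor: zinhal and zinjor → venmor (R5). [1 rule application]
tovdal: zinhal and zinjor → venmor (R5). Using R6, zinjor, zinhal, and venmor make wyndal. zinhal and wyndal → tovdal (R1). [3 rule applications]
venmor needs fewer.

venmor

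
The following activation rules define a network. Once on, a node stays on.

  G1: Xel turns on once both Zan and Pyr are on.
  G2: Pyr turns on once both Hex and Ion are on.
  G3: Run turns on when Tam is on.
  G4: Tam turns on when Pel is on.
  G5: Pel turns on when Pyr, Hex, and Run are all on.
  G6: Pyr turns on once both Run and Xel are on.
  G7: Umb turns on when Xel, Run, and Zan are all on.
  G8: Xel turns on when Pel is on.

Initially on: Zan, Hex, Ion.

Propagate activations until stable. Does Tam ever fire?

No

Tam would need Pel (G4), but Pel never turns on.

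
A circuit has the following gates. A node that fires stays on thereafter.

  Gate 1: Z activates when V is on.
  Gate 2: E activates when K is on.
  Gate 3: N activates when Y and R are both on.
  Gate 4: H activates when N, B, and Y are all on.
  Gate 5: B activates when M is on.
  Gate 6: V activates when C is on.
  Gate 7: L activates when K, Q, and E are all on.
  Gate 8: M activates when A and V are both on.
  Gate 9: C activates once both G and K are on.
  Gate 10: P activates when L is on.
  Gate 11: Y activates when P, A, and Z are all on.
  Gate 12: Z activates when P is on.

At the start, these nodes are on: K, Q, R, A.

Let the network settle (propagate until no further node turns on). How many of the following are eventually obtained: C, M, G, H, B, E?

1

Gate 2: K on → E on.
C would need G and K (Gate 9), but G never turns on.
M would need A and V (Gate 8), but V never turns on.
No rule produces G, and it is not given.
H would need N, B, and Y (Gate 4), but B never turns on.
B would need M (Gate 5), but M never turns on.
E: reached.
Reached: E — 1 of the 6.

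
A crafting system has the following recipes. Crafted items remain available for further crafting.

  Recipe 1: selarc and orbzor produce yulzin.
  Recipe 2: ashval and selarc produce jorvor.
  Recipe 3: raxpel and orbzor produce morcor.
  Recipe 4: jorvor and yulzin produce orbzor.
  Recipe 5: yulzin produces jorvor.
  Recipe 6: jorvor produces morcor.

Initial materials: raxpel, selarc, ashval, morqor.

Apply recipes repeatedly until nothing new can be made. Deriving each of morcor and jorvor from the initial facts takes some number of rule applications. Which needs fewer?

jorvor: ashval and selarc → jorvor (Recipe 2). [1 rule application]
morcor: ashval and selarc → jorvor (Recipe 2). jorvor → morcor (Recipe 6). [2 rule applications]
jorvor needs fewer.

jorvor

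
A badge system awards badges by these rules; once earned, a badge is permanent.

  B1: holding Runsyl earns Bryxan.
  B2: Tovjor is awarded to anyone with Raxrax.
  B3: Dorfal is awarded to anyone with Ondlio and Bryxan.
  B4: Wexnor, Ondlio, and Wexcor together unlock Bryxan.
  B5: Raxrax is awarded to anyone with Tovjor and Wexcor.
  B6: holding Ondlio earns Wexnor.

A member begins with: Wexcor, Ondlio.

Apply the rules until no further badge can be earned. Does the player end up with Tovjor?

No

Tovjor would need Raxrax (B2), but Raxrax is never earned.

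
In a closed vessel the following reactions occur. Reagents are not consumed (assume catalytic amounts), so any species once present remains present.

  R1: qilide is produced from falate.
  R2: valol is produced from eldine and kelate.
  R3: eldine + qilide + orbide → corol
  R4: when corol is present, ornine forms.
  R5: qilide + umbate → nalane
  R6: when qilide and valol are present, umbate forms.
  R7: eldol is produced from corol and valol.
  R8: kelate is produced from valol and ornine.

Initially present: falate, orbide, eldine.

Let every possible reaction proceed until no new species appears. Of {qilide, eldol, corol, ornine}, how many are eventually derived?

falate present → qilide forms (R1).
eldine, qilide, and orbide present → corol forms (R3).
corol present → ornine forms (R4).
qilide: reached.
eldol would need corol and valol (R7), but valol never forms.
corol: reached.
ornine: reached.
Reached: qilide, corol, and ornine — 3 of the 4.

3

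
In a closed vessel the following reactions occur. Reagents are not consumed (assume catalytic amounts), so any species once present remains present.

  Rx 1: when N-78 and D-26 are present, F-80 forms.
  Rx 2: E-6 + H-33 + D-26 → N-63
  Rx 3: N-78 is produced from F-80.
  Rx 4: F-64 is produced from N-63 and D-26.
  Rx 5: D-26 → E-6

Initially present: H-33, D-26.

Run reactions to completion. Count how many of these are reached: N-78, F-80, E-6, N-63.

D-26 present → E-6 forms (Rx 5).
E-6, H-33, and D-26 present → N-63 forms (Rx 2).
N-78 would need F-80 (Rx 3), but F-80 never forms.
F-80 would need N-78 and D-26 (Rx 1), but N-78 never forms.
E-6: reached.
N-63: reached.
Reached: E-6 and N-63 — 2 of the 4.

2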